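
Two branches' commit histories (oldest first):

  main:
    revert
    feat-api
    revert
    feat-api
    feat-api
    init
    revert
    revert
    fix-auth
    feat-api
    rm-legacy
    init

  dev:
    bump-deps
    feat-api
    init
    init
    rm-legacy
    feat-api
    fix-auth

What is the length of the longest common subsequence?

Pick feat-api (main #2, dev #2), feat-api (main #5, dev #6), fix-auth (main #9, dev #7); all 3 commits appear in both, in order, and the DP table's final entry dp[12][7] is also 3, so no common subsequence is longer.

3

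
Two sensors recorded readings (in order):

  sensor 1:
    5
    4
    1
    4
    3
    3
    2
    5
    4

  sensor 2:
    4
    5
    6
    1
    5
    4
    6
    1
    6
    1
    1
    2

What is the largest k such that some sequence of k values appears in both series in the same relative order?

4

Let dp[i][j] be the LCS length of the first i values of sensor 1 and the first j values of sensor 2. dp[i][j] = dp[i-1][j-1]+1 when the i-th and j-th values match, else max(dp[i-1][j], dp[i][j-1]).
    ·  4  5  6  1  5  4  6  1  6  1  1  2
 ·  0  0  0  0  0  0  0  0  0  0  0  0  0
 5  0  0  1  1  1  1  1  1  1  1  1  1  1
 4  0  1  1  1  1  1  2  2  2  2  2  2  2
 1  0  1  1  1  2  2  2  2  3  3  3  3  3
 4  0  1  1  1  2  2  3  3  3  3  3  3  3
 3  0  1  1  1  2  2  3  3  3  3  3  3  3
 3  0  1  1  1  2  2  3  3  3  3  3  3  3
 2  0  1  1  1  2  2  3  3  3  3  3  3  4
 5  0  1  2  2  2  3  3  3  3  3  3  3  4
 4  0  1  2  2  2  3  4  4  4  4  4  4  4
dp[9][12] = 4. One LCS (by backtracking along matches): 5, 4, 1, 2.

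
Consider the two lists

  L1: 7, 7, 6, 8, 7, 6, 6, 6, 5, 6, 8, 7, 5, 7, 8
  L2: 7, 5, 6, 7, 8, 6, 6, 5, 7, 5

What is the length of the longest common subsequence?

Taking 7 [1,1], 7 [2,4], 8 [4,5], 6 [7,6], 6 [8,7], 5 [9,8], 7 [12,9], 5 [13,10] gives a common subsequence of length 8, and the DP table's final entry dp[15][10] is also 8, so no common subsequence is longer.

8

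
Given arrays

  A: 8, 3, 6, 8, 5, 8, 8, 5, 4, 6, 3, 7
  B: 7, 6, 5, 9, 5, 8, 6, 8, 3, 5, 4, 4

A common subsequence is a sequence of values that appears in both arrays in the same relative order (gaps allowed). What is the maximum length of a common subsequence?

6

One common subsequence of length 6: 6 [3,2] → 5 [5,5] → 8 [6,6] → 8 [7,8] → 5 [8,10] → 4 [9,12]. The LCS DP gives dp[12][12] = 6, so this is optimal.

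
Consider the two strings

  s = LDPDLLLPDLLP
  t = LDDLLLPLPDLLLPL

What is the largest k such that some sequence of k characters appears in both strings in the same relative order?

11

Pick L [1,1]; then D [2,2]; then D [4,3]; then L [5,5]; then L [6,6]; then L [7,8]; then P [8,9]; then D [9,10]; then L [10,12]; then L [11,13]; then P [12,14]; all 11 characters appear in both, in order. dp[12][15] = 11 confirms this is the maximum.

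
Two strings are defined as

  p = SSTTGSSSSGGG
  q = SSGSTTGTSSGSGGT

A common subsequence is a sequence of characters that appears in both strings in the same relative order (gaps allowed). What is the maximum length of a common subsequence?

Taking S [1,2], S [2,4], T [3,5], T [4,6], G [5,7], S [6,9], S [7,10], S [9,12], G [10,13], G [11,14] gives a common subsequence of length 10. Since dp[12][15] = 10, nothing longer is possible.

10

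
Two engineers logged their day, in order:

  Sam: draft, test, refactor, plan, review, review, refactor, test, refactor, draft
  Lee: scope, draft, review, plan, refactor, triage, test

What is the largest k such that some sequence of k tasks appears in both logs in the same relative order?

Pick draft at Sam[1]=Lee[2] → plan at Sam[4]=Lee[4] → refactor at Sam[7]=Lee[5] → test at Sam[8]=Lee[7]; all 4 tasks appear in both, in order, and the DP table's final entry dp[10][7] is also 4, so no common subsequence is longer.

4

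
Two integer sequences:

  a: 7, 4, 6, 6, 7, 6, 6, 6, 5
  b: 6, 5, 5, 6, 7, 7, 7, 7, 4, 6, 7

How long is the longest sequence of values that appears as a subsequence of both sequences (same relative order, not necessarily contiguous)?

One common subsequence of length 4: 7 [1,8] → 4 [2,9] → 6 [4,10] → 7 [5,11], and the DP table's final entry dp[9][11] is also 4, so no common subsequence is longer.

4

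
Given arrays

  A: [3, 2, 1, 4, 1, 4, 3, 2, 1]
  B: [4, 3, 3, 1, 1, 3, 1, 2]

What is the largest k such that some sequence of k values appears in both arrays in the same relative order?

5

Taking 3 (A #1, B #3), then 1 (A #3, B #4), then 1 (A #5, B #5), then 3 (A #7, B #6), then 2 (A #8, B #8) gives a common subsequence of length 5. The LCS DP gives dp[9][8] = 5, so this is optimal.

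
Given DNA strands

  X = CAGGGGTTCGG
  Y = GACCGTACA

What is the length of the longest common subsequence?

4

Let dp[i][j] be the LCS length of the first i bases of X and the first j bases of Y. dp[i][j] = dp[i-1][j-1]+1 when the i-th and j-th bases match, else max(dp[i-1][j], dp[i][j-1]).
    ·  G  A  C  C  G  T  A  C  A
 ·  0  0  0  0  0  0  0  0  0  0
 C  0  0  0  1  1  1  1  1  1  1
 A  0  0  1  1  1  1  1  2  2  2
 G  0  1  1  1  1  2  2  2  2  2
 G  0  1  1  1  1  2  2  2  2  2
 G  0  1  1  1  1  2  2  2  2  2
 G  0  1  1  1  1  2  2  2  2  2
 T  0  1  1  1  1  2  3  3  3  3
 T  0  1  1  1  1  2  3  3  3  3
 C  0  1  1  2  2  2  3  3  4  4
 G  0  1  1  2  2  3  3  3  4  4
 G  0  1  1  2  2  3  3  3  4  4
dp[11][9] = 4. One LCS (by backtracking along matches): CGTC.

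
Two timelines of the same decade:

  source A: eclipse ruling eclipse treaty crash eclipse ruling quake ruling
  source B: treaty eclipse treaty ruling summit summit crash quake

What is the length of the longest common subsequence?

4

One common subsequence of length 4: eclipse [1,2] → ruling [2,4] → crash [5,7] → quake [8,8]. The LCS DP gives dp[9][8] = 4, so this is optimal.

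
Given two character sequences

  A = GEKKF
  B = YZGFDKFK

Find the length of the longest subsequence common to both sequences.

3

Taking G (A #1, B #3), K (A #3, B #6), K (A #4, B #8) gives a common subsequence of length 3. The LCS DP gives dp[5][8] = 3, so this is optimal.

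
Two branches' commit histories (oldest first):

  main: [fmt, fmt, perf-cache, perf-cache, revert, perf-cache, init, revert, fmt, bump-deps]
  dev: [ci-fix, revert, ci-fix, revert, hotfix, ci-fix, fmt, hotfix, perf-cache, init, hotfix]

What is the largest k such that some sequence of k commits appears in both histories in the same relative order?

Pick fmt at main[1]=dev[7] → perf-cache at main[6]=dev[9] → init at main[7]=dev[10]; all 3 commits appear in both, in order, and the DP table's final entry dp[10][11] is also 3, so no common subsequence is longer.

3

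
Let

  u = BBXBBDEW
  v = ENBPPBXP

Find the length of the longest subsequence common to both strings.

3

Let dp[i][j] be the LCS length of the first i characters of u and the first j characters of v. dp[i][j] = dp[i-1][j-1]+1 when the i-th and j-th characters match, else max(dp[i-1][j], dp[i][j-1]).
    ·  E  N  B  P  P  B  X  P
 ·  0  0  0  0  0  0  0  0  0
 B  0  0  0  1  1  1  1  1  1
 B  0  0  0  1  1  1  2  2  2
 X  0  0  0  1  1  1  2  3  3
 B  0  0  0  1  1  1  2  3  3
 B  0  0  0  1  1  1  2  3  3
 D  0  0  0  1  1  1  2  3  3
 E  0  1  1  1  1  1  2  3  3
 W  0  1  1  1  1  1  2  3  3
dp[8][8] = 3. One LCS (by backtracking along matches): BBX.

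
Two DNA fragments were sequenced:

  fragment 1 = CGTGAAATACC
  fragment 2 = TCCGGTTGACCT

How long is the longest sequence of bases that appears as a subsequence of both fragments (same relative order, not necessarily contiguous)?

Match C at fragment 1[1]=fragment 2[3] → G at fragment 1[2]=fragment 2[5] → T at fragment 1[3]=fragment 2[7] → G at fragment 1[4]=fragment 2[8] → A at fragment 1[9]=fragment 2[9] → C at fragment 1[10]=fragment 2[10] → C at fragment 1[11]=fragment 2[11] — 7 bases in the same relative order in both. The LCS DP gives dp[11][12] = 7, so this is optimal.

7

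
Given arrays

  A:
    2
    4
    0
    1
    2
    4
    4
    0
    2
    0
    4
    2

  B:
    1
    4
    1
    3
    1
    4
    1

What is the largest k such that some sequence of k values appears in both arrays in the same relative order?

Match 4 (A #2, B #2) → 1 (A #4, B #5) → 4 (A #6, B #6) — 3 values in the same relative order in both, and the DP table's final entry dp[12][7] is also 3, so no common subsequence is longer.

3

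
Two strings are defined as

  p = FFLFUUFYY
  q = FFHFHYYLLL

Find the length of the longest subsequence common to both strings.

5

Let dp[i][j] be the LCS length of the first i characters of p and the first j characters of q. dp[i][j] = dp[i-1][j-1]+1 when the i-th and j-th characters match, else max(dp[i-1][j], dp[i][j-1]).
    ·  F  F  H  F  H  Y  Y  L  L  L
 ·  0  0  0  0  0  0  0  0  0  0  0
 F  0  1  1  1  1  1  1  1  1  1  1
 F  0  1  2  2  2  2  2  2  2  2  2
 L  0  1  2  2  2  2  2  2  3  3  3
 F  0  1  2  2  3  3  3  3  3  3  3
 U  0  1  2  2  3  3  3  3  3  3  3
 U  0  1  2  2  3  3  3  3  3  3  3
 F  0  1  2  2  3  3  3  3  3  3  3
 Y  0  1  2  2  3  3  4  4  4  4  4
 Y  0  1  2  2  3  3  4  5  5  5  5
dp[9][10] = 5. One LCS (by backtracking along matches): FFFYY.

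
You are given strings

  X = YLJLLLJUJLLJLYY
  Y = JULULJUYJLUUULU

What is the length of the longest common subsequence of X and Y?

Match J at X[3]=Y[1], L at X[4]=Y[3], L at X[6]=Y[5], J at X[7]=Y[6], U at X[8]=Y[7], J at X[9]=Y[9], L at X[10]=Y[10], L at X[11]=Y[14] — 8 characters in the same relative order in both. Since dp[15][15] = 8, nothing longer is possible.

8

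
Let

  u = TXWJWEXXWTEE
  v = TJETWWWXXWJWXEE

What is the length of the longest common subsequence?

Taking T [1,4], then X [2,9], then W [3,10], then J [4,11], then W [5,12], then X [8,13], then E [11,14], then E [12,15] gives a common subsequence of length 8. The LCS DP gives dp[12][15] = 8, so this is optimal.

8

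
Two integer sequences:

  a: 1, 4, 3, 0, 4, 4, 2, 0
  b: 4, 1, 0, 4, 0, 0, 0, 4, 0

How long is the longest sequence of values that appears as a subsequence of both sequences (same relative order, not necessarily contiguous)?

5

Let dp[i][j] be the LCS length of the first i values of a and the first j values of b. dp[i][j] = dp[i-1][j-1]+1 when the i-th and j-th values match, else max(dp[i-1][j], dp[i][j-1]).
    ·  4  1  0  4  0  0  0  4  0
 ·  0  0  0  0  0  0  0  0  0  0
 1  0  0  1  1  1  1  1  1  1  1
 4  0  1  1  1  2  2  2  2  2  2
 3  0  1  1  1  2  2  2  2  2  2
 0  0  1  1  2  2  3  3  3  3  3
 4  0  1  1  2  3  3  3  3  4  4
 4  0  1  1  2  3  3  3  3  4  4
 2  0  1  1  2  3  3  3  3  4  4
 0  0  1  1  2  3  4  4  4  4  5
dp[8][9] = 5. One LCS (by backtracking along matches): 1, 4, 0, 4, 0.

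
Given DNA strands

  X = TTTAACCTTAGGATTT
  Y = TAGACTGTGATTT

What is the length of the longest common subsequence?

Pick T at X[3]=Y[1], then A at X[4]=Y[2], then A at X[5]=Y[4], then C at X[7]=Y[5], then T at X[8]=Y[6], then T at X[9]=Y[8], then G at X[12]=Y[9], then A at X[13]=Y[10], then T at X[14]=Y[11], then T at X[15]=Y[12], then T at X[16]=Y[13]; all 11 bases appear in both, in order. dp[16][13] = 11 confirms this is the maximum.

11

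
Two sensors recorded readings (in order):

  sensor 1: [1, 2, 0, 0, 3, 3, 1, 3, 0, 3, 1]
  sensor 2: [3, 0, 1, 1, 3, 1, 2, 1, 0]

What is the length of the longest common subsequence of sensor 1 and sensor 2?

Taking 1 at sensor 1[1]=sensor 2[6], then 2 at sensor 1[2]=sensor 2[7], then 1 at sensor 1[7]=sensor 2[8], then 0 at sensor 1[9]=sensor 2[9] gives a common subsequence of length 4, and the DP table's final entry dp[11][9] is also 4, so no common subsequence is longer.

4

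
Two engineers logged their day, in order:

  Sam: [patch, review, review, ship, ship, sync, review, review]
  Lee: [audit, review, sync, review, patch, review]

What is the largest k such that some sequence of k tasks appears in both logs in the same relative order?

4

One common subsequence of length 4: review at Sam[3]=Lee[2] → sync at Sam[6]=Lee[3] → review at Sam[7]=Lee[4] → review at Sam[8]=Lee[6]. dp[8][6] = 4 confirms this is the maximum.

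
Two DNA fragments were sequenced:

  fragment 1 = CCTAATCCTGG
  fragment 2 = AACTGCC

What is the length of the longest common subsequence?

5

One common subsequence of length 5: A (fragment 1 #4, fragment 2 #1); then A (fragment 1 #5, fragment 2 #2); then T (fragment 1 #6, fragment 2 #4); then C (fragment 1 #7, fragment 2 #6); then C (fragment 1 #8, fragment 2 #7). dp[11][7] = 5 confirms this is the maximum.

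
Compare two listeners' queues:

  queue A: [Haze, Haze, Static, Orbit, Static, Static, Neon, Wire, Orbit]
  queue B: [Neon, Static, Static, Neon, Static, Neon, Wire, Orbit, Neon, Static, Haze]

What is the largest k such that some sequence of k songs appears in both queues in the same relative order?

6

Match Static at queue A[3]=queue B[2] → Static at queue A[5]=queue B[3] → Static at queue A[6]=queue B[5] → Neon at queue A[7]=queue B[6] → Wire at queue A[8]=queue B[7] → Orbit at queue A[9]=queue B[8] — 6 songs in the same relative order in both. The LCS DP gives dp[9][11] = 6, so this is optimal.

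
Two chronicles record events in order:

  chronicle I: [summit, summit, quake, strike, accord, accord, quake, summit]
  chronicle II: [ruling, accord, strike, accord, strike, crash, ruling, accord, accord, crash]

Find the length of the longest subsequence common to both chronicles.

3

Match strike (chronicle I #4, chronicle II #5); then accord (chronicle I #5, chronicle II #8); then accord (chronicle I #6, chronicle II #9) — 3 events in the same relative order in both. dp[8][10] = 3 confirms this is the maximum.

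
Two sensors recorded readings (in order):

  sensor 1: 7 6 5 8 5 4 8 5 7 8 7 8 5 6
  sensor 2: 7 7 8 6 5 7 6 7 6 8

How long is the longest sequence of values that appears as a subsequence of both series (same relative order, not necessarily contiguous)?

Let dp[i][j] be the LCS length of the first i values of sensor 1 and the first j values of sensor 2. dp[i][j] = dp[i-1][j-1]+1 when the i-th and j-th values match, else max(dp[i-1][j], dp[i][j-1]).
    ·  7  7  8  6  5  7  6  7  6  8
 ·  0  0  0  0  0  0  0  0  0  0  0
 7  0  1  1  1  1  1  1  1  1  1  1
 6  0  1  1  1  2  2  2  2  2  2  2
 5  0  1  1  1  2  3  3  3  3  3  3
 8  0  1  1  2  2  3  3  3  3  3  4
 5  0  1  1  2  2  3  3  3  3  3  4
 4  0  1  1  2  2  3  3  3  3  3  4
 8  0  1  1  2  2  3  3  3  3  3  4
 5  0  1  1  2  2  3  3  3  3  3  4
 7  0  1  2  2  2  3  4  4  4  4  4
 8  0  1  2  3  3  3  4  4  4  4  5
 7  0  1  2  3  3  3  4  4  5  5  5
 8  0  1  2  3  3  3  4  4  5  5  6
 5  0  1  2  3  3  4  4  4  5  5  6
 6  0  1  2  3  4  4  4  5  5  6  6
dp[14][10] = 6. One LCS (by backtracking along matches): 7, 6, 5, 7, 7, 8.

6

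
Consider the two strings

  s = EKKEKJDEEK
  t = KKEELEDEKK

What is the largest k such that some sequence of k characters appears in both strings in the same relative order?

Let dp[i][j] be the LCS length of the first i characters of s and the first j characters of t. dp[i][j] = dp[i-1][j-1]+1 when the i-th and j-th characters match, else max(dp[i-1][j], dp[i][j-1]).
    ·  K  K  E  E  L  E  D  E  K  K
 ·  0  0  0  0  0  0  0  0  0  0  0
 E  0  0  0  1  1  1  1  1  1  1  1
 K  0  1  1  1  1  1  1  1  1  2  2
 K  0  1  2  2  2  2  2  2  2  2  3
 E  0  1  2  3  3  3  3  3  3  3  3
 K  0  1  2  3  3  3  3  3  3  4  4
 J  0  1  2  3  3  3  3  3  3  4  4
 D  0  1  2  3  3  3  3  4  4  4  4
 E  0  1  2  3  4  4  4  4  5  5  5
 E  0  1  2  3  4  4  5  5  5  5  5
 K  0  1  2  3  4  4  5  5  5  6  6
dp[10][10] = 6. One LCS (by backtracking along matches): KKEDEK.

6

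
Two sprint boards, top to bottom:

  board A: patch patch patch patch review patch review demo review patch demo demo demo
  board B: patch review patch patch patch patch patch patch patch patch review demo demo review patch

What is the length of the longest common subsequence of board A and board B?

Taking patch [1,6]; then patch [2,7]; then patch [3,8]; then patch [4,9]; then patch [6,10]; then review [7,11]; then demo [8,13]; then review [9,14]; then patch [10,15] gives a common subsequence of length 9. The LCS DP gives dp[13][15] = 9, so this is optimal.

9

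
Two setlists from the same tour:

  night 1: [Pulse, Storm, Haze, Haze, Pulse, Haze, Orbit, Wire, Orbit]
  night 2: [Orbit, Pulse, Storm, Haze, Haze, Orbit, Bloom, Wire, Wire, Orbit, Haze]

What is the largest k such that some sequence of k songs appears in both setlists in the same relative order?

Taking Pulse at night 1[1]=night 2[2], then Storm at night 1[2]=night 2[3], then Haze at night 1[4]=night 2[4], then Haze at night 1[6]=night 2[5], then Orbit at night 1[7]=night 2[6], then Wire at night 1[8]=night 2[9], then Orbit at night 1[9]=night 2[10] gives a common subsequence of length 7, and the DP table's final entry dp[9][11] is also 7, so no common subsequence is longer.

7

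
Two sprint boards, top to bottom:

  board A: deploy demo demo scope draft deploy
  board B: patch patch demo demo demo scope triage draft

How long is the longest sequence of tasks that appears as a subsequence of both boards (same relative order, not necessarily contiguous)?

4

Match demo (board A #2, board B #4); then demo (board A #3, board B #5); then scope (board A #4, board B #6); then draft (board A #5, board B #8) — 4 tasks in the same relative order in both. The LCS DP gives dp[6][8] = 4, so this is optimal.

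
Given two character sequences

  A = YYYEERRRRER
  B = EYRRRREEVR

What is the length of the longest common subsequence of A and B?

7

Match Y at A[3]=B[2], then R at A[6]=B[3], then R at A[7]=B[4], then R at A[8]=B[5], then R at A[9]=B[6], then E at A[10]=B[8], then R at A[11]=B[10] — 7 characters in the same relative order in both. Since dp[11][10] = 7, nothing longer is possible.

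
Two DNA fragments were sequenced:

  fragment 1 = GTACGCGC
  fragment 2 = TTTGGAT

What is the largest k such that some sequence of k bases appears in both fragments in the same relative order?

Taking T [2,3], G [5,4], G [7,5] gives a common subsequence of length 3. dp[8][7] = 3 confirms this is the maximum.

3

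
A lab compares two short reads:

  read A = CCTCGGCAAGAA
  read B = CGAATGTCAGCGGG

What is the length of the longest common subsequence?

6

One common subsequence of length 6: C (read A #1, read B #1), then C (read A #2, read B #8), then C (read A #4, read B #11), then G (read A #5, read B #12), then G (read A #6, read B #13), then G (read A #10, read B #14). Since dp[12][14] = 6, nothing longer is possible.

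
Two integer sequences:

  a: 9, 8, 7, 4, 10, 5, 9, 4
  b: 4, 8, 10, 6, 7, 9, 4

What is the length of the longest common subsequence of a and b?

4

Let dp[i][j] be the LCS length of the first i values of a and the first j values of b. dp[i][j] = dp[i-1][j-1]+1 when the i-th and j-th values match, else max(dp[i-1][j], dp[i][j-1]).
    ·  4  8 10  6  7  9  4
 ·  0  0  0  0  0  0  0  0
 9  0  0  0  0  0  0  1  1
 8  0  0  1  1  1  1  1  1
 7  0  0  1  1  1  2  2  2
 4  0  1  1  1  1  2  2  3
10  0  1  1  2  2  2  2  3
 5  0  1  1  2  2  2  2  3
 9  0  1  1  2  2  2  3  3
 4  0  1  1  2  2  2  3  4
dp[8][7] = 4. One LCS (by backtracking along matches): 8, 7, 9, 4.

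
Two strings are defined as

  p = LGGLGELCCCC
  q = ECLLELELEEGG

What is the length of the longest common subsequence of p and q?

4

Let dp[i][j] be the LCS length of the first i characters of p and the first j characters of q. dp[i][j] = dp[i-1][j-1]+1 when the i-th and j-th characters match, else max(dp[i-1][j], dp[i][j-1]).
    ·  E  C  L  L  E  L  E  L  E  E  G  G
 ·  0  0  0  0  0  0  0  0  0  0  0  0  0
 L  0  0  0  1  1  1  1  1  1  1  1  1  1
 G  0  0  0  1  1  1  1  1  1  1  1  2  2
 G  0  0  0  1  1  1  1  1  1  1  1  2  3
 L  0  0  0  1  2  2  2  2  2  2  2  2  3
 G  0  0  0  1  2  2  2  2  2  2  2  3  3
 E  0  1  1  1  2  3  3  3  3  3  3  3  3
 L  0  1  1  2  2  3  4  4  4  4  4  4  4
 C  0  1  2  2  2  3  4  4  4  4  4  4  4
 C  0  1  2  2  2  3  4  4  4  4  4  4  4
 C  0  1  2  2  2  3  4  4  4  4  4  4  4
 C  0  1  2  2  2  3  4  4  4  4  4  4  4
dp[11][12] = 4. One LCS (by backtracking along matches): LLEL.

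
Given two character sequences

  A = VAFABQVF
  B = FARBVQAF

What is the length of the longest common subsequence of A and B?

One common subsequence of length 5: F (A #3, B #1), then A (A #4, B #2), then B (A #5, B #4), then Q (A #6, B #6), then F (A #8, B #8). dp[8][8] = 5 confirms this is the maximum.

5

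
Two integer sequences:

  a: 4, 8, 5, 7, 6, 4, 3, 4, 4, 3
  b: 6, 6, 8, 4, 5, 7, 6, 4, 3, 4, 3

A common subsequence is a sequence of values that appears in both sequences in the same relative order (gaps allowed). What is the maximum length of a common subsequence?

Let dp[i][j] be the LCS length of the first i values of a and the first j values of b. dp[i][j] = dp[i-1][j-1]+1 when the i-th and j-th values match, else max(dp[i-1][j], dp[i][j-1]).
    ·  6  6  8  4  5  7  6  4  3  4  3
 ·  0  0  0  0  0  0  0  0  0  0  0  0
 4  0  0  0  0  1  1  1  1  1  1  1  1
 8  0  0  0  1  1  1  1  1  1  1  1  1
 5  0  0  0  1  1  2  2  2  2  2  2  2
 7  0  0  0  1  1  2  3  3  3  3  3  3
 6  0  1  1  1  1  2  3  4  4  4  4  4
 4  0  1  1  1  2  2  3  4  5  5  5  5
 3  0  1  1  1  2  2  3  4  5  6  6  6
 4  0  1  1  1  2  2  3  4  5  6  7  7
 4  0  1  1  1  2  2  3  4  5  6  7  7
 3  0  1  1  1  2  2  3  4  5  6  7  8
dp[10][11] = 8. One LCS (by backtracking along matches): 4, 5, 7, 6, 4, 3, 4, 3.

8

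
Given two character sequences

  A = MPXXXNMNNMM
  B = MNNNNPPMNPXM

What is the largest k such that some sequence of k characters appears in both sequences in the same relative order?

One common subsequence of length 6: M [1,1], then N [6,3], then N [8,4], then N [9,5], then M [10,8], then M [11,12]. dp[11][12] = 6 confirms this is the maximum.

6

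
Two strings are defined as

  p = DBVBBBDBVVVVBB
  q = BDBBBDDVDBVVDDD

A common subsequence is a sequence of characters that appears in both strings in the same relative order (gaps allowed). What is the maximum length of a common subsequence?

8

Taking D at p[1]=q[2]; then B at p[2]=q[3]; then B at p[4]=q[4]; then B at p[5]=q[5]; then D at p[7]=q[9]; then B at p[8]=q[10]; then V at p[9]=q[11]; then V at p[10]=q[12] gives a common subsequence of length 8, and the DP table's final entry dp[14][15] is also 8, so no common subsequence is longer.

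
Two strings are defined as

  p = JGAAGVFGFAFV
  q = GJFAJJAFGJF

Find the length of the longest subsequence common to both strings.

6

Let dp[i][j] be the LCS length of the first i characters of p and the first j characters of q. dp[i][j] = dp[i-1][j-1]+1 when the i-th and j-th characters match, else max(dp[i-1][j], dp[i][j-1]).
    ·  G  J  F  A  J  J  A  F  G  J  F
 ·  0  0  0  0  0  0  0  0  0  0  0  0
 J  0  0  1  1  1  1  1  1  1  1  1  1
 G  0  1  1  1  1  1  1  1  1  2  2  2
 A  0  1  1  1  2  2  2  2  2  2  2  2
 A  0  1  1  1  2  2  2  3  3  3  3  3
 G  0  1  1  1  2  2  2  3  3  4  4  4
 V  0  1  1  1  2  2  2  3  3  4  4  4
 F  0  1  1  2  2  2  2  3  4  4  4  5
 G  0  1  1  2  2  2  2  3  4  5  5  5
 F  0  1  1  2  2  2  2  3  4  5  5  6
 A  0  1  1  2  3  3  3  3  4  5  5  6
 F  0  1  1  2  3  3  3  3  4  5  5  6
 V  0  1  1  2  3  3  3  3  4  5  5  6
dp[12][11] = 6. One LCS (by backtracking along matches): JAAFGF.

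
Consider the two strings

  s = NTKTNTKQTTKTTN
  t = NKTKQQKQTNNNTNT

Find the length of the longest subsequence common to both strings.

Taking N [1,1], K [3,2], T [6,3], K [7,4], Q [8,6], K [11,7], T [12,9], T [13,13], N [14,14] gives a common subsequence of length 9. The LCS DP gives dp[14][15] = 9, so this is optimal.

9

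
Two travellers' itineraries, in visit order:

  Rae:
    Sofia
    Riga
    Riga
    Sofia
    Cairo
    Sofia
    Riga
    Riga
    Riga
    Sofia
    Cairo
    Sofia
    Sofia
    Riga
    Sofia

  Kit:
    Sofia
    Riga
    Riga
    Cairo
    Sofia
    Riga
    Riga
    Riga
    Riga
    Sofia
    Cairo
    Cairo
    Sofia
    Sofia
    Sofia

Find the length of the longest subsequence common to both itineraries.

Pick Sofia (Rae #1, Kit #1); then Riga (Rae #2, Kit #2); then Riga (Rae #3, Kit #3); then Cairo (Rae #5, Kit #4); then Sofia (Rae #6, Kit #5); then Riga (Rae #7, Kit #7); then Riga (Rae #8, Kit #8); then Riga (Rae #9, Kit #9); then Sofia (Rae #10, Kit #10); then Cairo (Rae #11, Kit #12); then Sofia (Rae #12, Kit #13); then Sofia (Rae #13, Kit #14); then Sofia (Rae #15, Kit #15); all 13 stops appear in both, in order, and the DP table's final entry dp[15][15] is also 13, so no common subsequence is longer.

13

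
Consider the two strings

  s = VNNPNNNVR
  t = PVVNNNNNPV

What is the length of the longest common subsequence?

7

One common subsequence of length 7: V [1,3]; then N [2,4]; then N [3,5]; then N [5,6]; then N [6,7]; then N [7,8]; then V [8,10], and the DP table's final entry dp[9][10] is also 7, so no common subsequence is longer.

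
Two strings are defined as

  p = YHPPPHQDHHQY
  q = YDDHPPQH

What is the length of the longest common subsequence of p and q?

6

One common subsequence of length 6: Y at p[1]=q[1] → H at p[2]=q[4] → P at p[4]=q[5] → P at p[5]=q[6] → Q at p[7]=q[7] → H at p[10]=q[8]. The LCS DP gives dp[12][8] = 6, so this is optimal.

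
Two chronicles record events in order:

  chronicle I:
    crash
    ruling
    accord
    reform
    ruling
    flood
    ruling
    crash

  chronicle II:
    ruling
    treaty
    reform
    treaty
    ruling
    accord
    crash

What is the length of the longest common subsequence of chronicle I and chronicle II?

4

Taking ruling (chronicle I #2, chronicle II #1), reform (chronicle I #4, chronicle II #3), ruling (chronicle I #5, chronicle II #5), crash (chronicle I #8, chronicle II #7) gives a common subsequence of length 4, and the DP table's final entry dp[8][7] is also 4, so no common subsequence is longer.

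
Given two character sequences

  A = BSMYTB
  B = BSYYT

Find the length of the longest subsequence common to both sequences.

Let dp[i][j] be the LCS length of the first i characters of A and the first j characters of B. dp[i][j] = dp[i-1][j-1]+1 when the i-th and j-th characters match, else max(dp[i-1][j], dp[i][j-1]).
    ·  B  S  Y  Y  T
 ·  0  0  0  0  0  0
 B  0  1  1  1  1  1
 S  0  1  2  2  2  2
 M  0  1  2  2  2  2
 Y  0  1  2  3  3  3
 T  0  1  2  3  3  4
 B  0  1  2  3  3  4
dp[6][5] = 4. One LCS (by backtracking along matches): BSYT.

4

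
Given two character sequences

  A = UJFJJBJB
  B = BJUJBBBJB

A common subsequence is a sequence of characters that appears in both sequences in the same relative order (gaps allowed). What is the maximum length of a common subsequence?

5

Match U (A #1, B #3), then J (A #2, B #4), then B (A #6, B #7), then J (A #7, B #8), then B (A #8, B #9) — 5 characters in the same relative order in both, and the DP table's final entry dp[8][9] is also 5, so no common subsequence is longer.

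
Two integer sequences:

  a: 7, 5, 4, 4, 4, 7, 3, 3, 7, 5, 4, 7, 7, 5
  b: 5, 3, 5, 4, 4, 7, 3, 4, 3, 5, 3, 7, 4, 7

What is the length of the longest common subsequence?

9

Taking 5 (a #2, b #3); then 4 (a #3, b #4); then 4 (a #4, b #5); then 4 (a #5, b #8); then 3 (a #7, b #9); then 3 (a #8, b #11); then 7 (a #9, b #12); then 4 (a #11, b #13); then 7 (a #13, b #14) gives a common subsequence of length 9. Since dp[14][14] = 9, nothing longer is possible.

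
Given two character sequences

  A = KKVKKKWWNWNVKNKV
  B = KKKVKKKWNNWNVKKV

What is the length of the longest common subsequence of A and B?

14

Match K [1,2] → K [2,3] → V [3,4] → K [4,5] → K [5,6] → K [6,7] → W [7,8] → N [9,10] → W [10,11] → N [11,12] → V [12,13] → K [13,14] → K [15,15] → V [16,16] — 14 characters in the same relative order in both. Since dp[16][16] = 14, nothing longer is possible.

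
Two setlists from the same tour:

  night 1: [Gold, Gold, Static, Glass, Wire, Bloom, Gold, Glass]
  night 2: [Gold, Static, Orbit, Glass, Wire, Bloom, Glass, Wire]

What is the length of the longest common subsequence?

Pick Gold at night 1[2]=night 2[1], then Static at night 1[3]=night 2[2], then Glass at night 1[4]=night 2[4], then Wire at night 1[5]=night 2[5], then Bloom at night 1[6]=night 2[6], then Glass at night 1[8]=night 2[7]; all 6 songs appear in both, in order. The LCS DP gives dp[8][8] = 6, so this is optimal.

6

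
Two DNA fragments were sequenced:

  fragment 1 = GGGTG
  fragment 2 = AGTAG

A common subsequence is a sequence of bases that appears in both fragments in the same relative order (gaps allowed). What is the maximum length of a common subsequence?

3

Let dp[i][j] be the LCS length of the first i bases of fragment 1 and the first j bases of fragment 2. dp[i][j] = dp[i-1][j-1]+1 when the i-th and j-th bases match, else max(dp[i-1][j], dp[i][j-1]).
    ·  A  G  T  A  G
 ·  0  0  0  0  0  0
 G  0  0  1  1  1  1
 G  0  0  1  1  1  2
 G  0  0  1  1  1  2
 T  0  0  1  2  2  2
 G  0  0  1  2  2  3
dp[5][5] = 3. One LCS (by backtracking along matches): GTG.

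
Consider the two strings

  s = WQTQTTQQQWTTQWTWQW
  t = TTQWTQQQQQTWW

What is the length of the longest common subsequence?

10

Taking W at s[1]=t[4], then T at s[3]=t[5], then Q at s[4]=t[6], then Q at s[7]=t[7], then Q at s[8]=t[8], then Q at s[9]=t[9], then Q at s[13]=t[10], then T at s[15]=t[11], then W at s[16]=t[12], then W at s[18]=t[13] gives a common subsequence of length 10, and the DP table's final entry dp[18][13] is also 10, so no common subsequence is longer.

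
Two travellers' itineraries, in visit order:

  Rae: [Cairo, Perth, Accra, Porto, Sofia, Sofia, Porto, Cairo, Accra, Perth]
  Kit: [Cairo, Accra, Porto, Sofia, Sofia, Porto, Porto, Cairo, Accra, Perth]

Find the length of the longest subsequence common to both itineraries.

9

Taking Cairo at Rae[1]=Kit[1], Accra at Rae[3]=Kit[2], Porto at Rae[4]=Kit[3], Sofia at Rae[5]=Kit[4], Sofia at Rae[6]=Kit[5], Porto at Rae[7]=Kit[7], Cairo at Rae[8]=Kit[8], Accra at Rae[9]=Kit[9], Perth at Rae[10]=Kit[10] gives a common subsequence of length 9, and the DP table's final entry dp[10][10] is also 9, so no common subsequence is longer.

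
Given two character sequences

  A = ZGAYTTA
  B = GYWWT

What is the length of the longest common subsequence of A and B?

Taking G [2,1], then Y [4,2], then T [6,5] gives a common subsequence of length 3. The LCS DP gives dp[7][5] = 3, so this is optimal.

3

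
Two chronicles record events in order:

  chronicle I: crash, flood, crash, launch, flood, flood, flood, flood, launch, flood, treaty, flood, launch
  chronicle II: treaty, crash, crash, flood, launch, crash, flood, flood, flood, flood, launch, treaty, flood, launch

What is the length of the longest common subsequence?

11

Taking crash (chronicle I #1, chronicle II #3) → flood (chronicle I #2, chronicle II #4) → crash (chronicle I #3, chronicle II #6) → flood (chronicle I #5, chronicle II #7) → flood (chronicle I #6, chronicle II #8) → flood (chronicle I #7, chronicle II #9) → flood (chronicle I #8, chronicle II #10) → launch (chronicle I #9, chronicle II #11) → treaty (chronicle I #11, chronicle II #12) → flood (chronicle I #12, chronicle II #13) → launch (chronicle I #13, chronicle II #14) gives a common subsequence of length 11. Since dp[13][14] = 11, nothing longer is possible.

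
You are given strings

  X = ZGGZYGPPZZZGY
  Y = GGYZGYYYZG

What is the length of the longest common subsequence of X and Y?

One common subsequence of length 6: G (X #2, Y #1); then G (X #3, Y #2); then Z (X #4, Y #4); then Y (X #5, Y #8); then Z (X #11, Y #9); then G (X #12, Y #10). Since dp[13][10] = 6, nothing longer is possible.

6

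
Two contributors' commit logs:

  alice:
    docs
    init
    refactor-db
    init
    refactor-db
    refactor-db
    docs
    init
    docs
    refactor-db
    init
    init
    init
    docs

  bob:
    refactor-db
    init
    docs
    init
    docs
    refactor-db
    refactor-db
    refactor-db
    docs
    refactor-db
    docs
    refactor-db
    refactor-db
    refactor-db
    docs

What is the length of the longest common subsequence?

9

One common subsequence of length 9: docs (alice #1, bob #3), init (alice #2, bob #4), refactor-db (alice #3, bob #6), refactor-db (alice #5, bob #7), refactor-db (alice #6, bob #8), docs (alice #7, bob #9), docs (alice #9, bob #11), refactor-db (alice #10, bob #14), docs (alice #14, bob #15). dp[14][15] = 9 confirms this is the maximum.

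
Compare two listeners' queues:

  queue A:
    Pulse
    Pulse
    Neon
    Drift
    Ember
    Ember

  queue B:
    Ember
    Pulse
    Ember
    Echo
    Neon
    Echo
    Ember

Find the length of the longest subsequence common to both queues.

Match Pulse [1,2], then Neon [3,5], then Ember [6,7] — 3 songs in the same relative order in both. dp[6][7] = 3 confirms this is the maximum.

3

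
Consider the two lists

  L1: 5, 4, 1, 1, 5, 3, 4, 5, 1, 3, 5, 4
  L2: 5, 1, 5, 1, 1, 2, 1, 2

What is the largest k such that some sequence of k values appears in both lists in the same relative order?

4

Match 5 at L1[1]=L2[3]; then 1 at L1[3]=L2[4]; then 1 at L1[4]=L2[5]; then 1 at L1[9]=L2[7] — 4 values in the same relative order in both. dp[12][8] = 4 confirms this is the maximum.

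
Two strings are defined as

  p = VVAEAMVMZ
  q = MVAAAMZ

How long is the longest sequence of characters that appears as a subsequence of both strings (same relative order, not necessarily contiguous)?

5

Taking V at p[1]=q[2], then A at p[3]=q[4], then A at p[5]=q[5], then M at p[8]=q[6], then Z at p[9]=q[7] gives a common subsequence of length 5. dp[9][7] = 5 confirms this is the maximum.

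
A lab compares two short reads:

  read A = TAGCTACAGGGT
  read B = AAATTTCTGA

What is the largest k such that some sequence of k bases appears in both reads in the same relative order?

4

Let dp[i][j] be the LCS length of the first i bases of read A and the first j bases of read B. dp[i][j] = dp[i-1][j-1]+1 when the i-th and j-th bases match, else max(dp[i-1][j], dp[i][j-1]).
    ·  A  A  A  T  T  T  C  T  G  A
 ·  0  0  0  0  0  0  0  0  0  0  0
 T  0  0  0  0  1  1  1  1  1  1  1
 A  0  1  1  1  1  1  1  1  1  1  2
 G  0  1  1  1  1  1  1  1  1  2  2
 C  0  1  1  1  1  1  1  2  2  2  2
 T  0  1  1  1  2  2  2  2  3  3  3
 A  0  1  2  2  2  2  2  2  3  3  4
 C  0  1  2  2  2  2  2  3  3  3  4
 A  0  1  2  3  3  3  3  3  3  3  4
 G  0  1  2  3  3  3  3  3  3  4  4
 G  0  1  2  3  3  3  3  3  3  4  4
 G  0  1  2  3  3  3  3  3  3  4  4
 T  0  1  2  3  4  4  4  4  4  4  4
dp[12][10] = 4. One LCS (by backtracking along matches): TCTA.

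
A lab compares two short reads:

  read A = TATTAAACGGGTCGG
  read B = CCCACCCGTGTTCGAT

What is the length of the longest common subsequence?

7

Pick A [2,4], then C [8,7], then G [9,8], then G [10,10], then T [12,12], then C [13,13], then G [14,14]; all 7 bases appear in both, in order. The LCS DP gives dp[15][16] = 7, so this is optimal.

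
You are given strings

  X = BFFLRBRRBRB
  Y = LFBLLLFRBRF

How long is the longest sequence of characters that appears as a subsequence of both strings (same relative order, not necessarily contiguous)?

Let dp[i][j] be the LCS length of the first i characters of X and the first j characters of Y. dp[i][j] = dp[i-1][j-1]+1 when the i-th and j-th characters match, else max(dp[i-1][j], dp[i][j-1]).
    ·  L  F  B  L  L  L  F  R  B  R  F
 ·  0  0  0  0  0  0  0  0  0  0  0  0
 B  0  0  0  1  1  1  1  1  1  1  1  1
 F  0  0  1  1  1  1  1  2  2  2  2  2
 F  0  0  1  1  1  1  1  2  2  2  2  3
 L  0  1  1  1  2  2  2  2  2  2  2  3
 R  0  1  1  1  2  2  2  2  3  3  3  3
 B  0  1  1  2  2  2  2  2  3  4  4  4
 R  0  1  1  2  2  2  2  2  3  4  5  5
 R  0  1  1  2  2  2  2  2  3  4  5  5
 B  0  1  1  2  2  2  2  2  3  4  5  5
 R  0  1  1  2  2  2  2  2  3  4  5  5
 B  0  1  1  2  2  2  2  2  3  4  5  5
dp[11][11] = 5. One LCS (by backtracking along matches): BFRBR.

5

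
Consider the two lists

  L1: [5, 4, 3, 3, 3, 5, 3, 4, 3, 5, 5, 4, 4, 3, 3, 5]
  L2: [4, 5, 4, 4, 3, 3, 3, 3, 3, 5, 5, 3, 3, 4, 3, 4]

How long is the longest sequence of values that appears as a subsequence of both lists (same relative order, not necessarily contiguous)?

One common subsequence of length 11: 5 [1,2], then 4 [2,4], then 3 [3,5], then 3 [4,6], then 3 [5,7], then 3 [7,8], then 3 [9,9], then 5 [10,10], then 5 [11,11], then 4 [12,14], then 4 [13,16]. Since dp[16][16] = 11, nothing longer is possible.

11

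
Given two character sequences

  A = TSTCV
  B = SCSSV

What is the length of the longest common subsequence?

Let dp[i][j] be the LCS length of the first i characters of A and the first j characters of B. dp[i][j] = dp[i-1][j-1]+1 when the i-th and j-th characters match, else max(dp[i-1][j], dp[i][j-1]).
    ·  S  C  S  S  V
 ·  0  0  0  0  0  0
 T  0  0  0  0  0  0
 S  0  1  1  1  1  1
 T  0  1  1  1  1  1
 C  0  1  2  2  2  2
 V  0  1  2  2  2  3
dp[5][5] = 3. One LCS (by backtracking along matches): SCV.

3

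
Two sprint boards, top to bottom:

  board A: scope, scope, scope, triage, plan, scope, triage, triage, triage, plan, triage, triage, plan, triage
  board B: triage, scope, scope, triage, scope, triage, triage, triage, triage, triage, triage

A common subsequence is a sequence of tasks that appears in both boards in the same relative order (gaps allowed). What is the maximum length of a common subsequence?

10

Taking scope [2,2], then scope [3,3], then triage [4,4], then scope [6,5], then triage [7,6], then triage [8,7], then triage [9,8], then triage [11,9], then triage [12,10], then triage [14,11] gives a common subsequence of length 10, and the DP table's final entry dp[14][11] is also 10, so no common subsequence is longer.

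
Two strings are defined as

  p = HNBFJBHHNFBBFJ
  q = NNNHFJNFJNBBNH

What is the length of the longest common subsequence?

7

Match H (p #1, q #4); then N (p #2, q #7); then F (p #4, q #8); then J (p #5, q #9); then N (p #9, q #10); then B (p #11, q #11); then B (p #12, q #12) — 7 characters in the same relative order in both. Since dp[14][14] = 7, nothing longer is possible.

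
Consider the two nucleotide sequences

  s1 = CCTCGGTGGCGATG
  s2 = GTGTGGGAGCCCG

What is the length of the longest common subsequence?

8

Taking T [3,2]; then G [6,3]; then T [7,4]; then G [8,5]; then G [9,6]; then G [11,7]; then A [12,8]; then G [14,13] gives a common subsequence of length 8. Since dp[14][13] = 8, nothing longer is possible.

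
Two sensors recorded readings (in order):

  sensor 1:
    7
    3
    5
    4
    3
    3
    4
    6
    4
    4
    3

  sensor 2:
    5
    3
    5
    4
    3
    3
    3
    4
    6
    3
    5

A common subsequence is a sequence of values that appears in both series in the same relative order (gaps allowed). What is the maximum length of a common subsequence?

8

Let dp[i][j] be the LCS length of the first i values of sensor 1 and the first j values of sensor 2. dp[i][j] = dp[i-1][j-1]+1 when the i-th and j-th values match, else max(dp[i-1][j], dp[i][j-1]).
    ·  5  3  5  4  3  3  3  4  6  3  5
 ·  0  0  0  0  0  0  0  0  0  0  0  0
 7  0  0  0  0  0  0  0  0  0  0  0  0
 3  0  0  1  1  1  1  1  1  1  1  1  1
 5  0  1  1  2  2  2  2  2  2  2  2  2
 4  0  1  1  2  3  3  3  3  3  3  3  3
 3  0  1  2  2  3  4  4  4  4  4  4  4
 3  0  1  2  2  3  4  5  5  5  5  5  5
 4  0  1  2  2  3  4  5  5  6  6  6  6
 6  0  1  2  2  3  4  5  5  6  7  7  7
 4  0  1  2  2  3  4  5  5  6  7  7  7
 4  0  1  2  2  3  4  5  5  6  7  7  7
 3  0  1  2  2  3  4  5  6  6  7  8  8
dp[11][11] = 8. One LCS (by backtracking along matches): 3, 5, 4, 3, 3, 4, 6, 3.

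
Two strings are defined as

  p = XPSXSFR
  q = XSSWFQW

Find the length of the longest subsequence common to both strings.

Match X [1,1], then S [3,2], then S [5,3], then F [6,5] — 4 characters in the same relative order in both. The LCS DP gives dp[7][7] = 4, so this is optimal.

4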